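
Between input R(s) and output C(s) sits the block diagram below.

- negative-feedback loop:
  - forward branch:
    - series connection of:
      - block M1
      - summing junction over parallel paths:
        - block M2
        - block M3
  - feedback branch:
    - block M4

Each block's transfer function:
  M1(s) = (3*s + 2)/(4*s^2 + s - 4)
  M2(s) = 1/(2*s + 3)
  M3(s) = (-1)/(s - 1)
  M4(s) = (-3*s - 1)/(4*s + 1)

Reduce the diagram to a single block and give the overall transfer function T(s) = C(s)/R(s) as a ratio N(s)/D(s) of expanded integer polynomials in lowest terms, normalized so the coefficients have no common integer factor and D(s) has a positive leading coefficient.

Answer: (-12*s^3 - 59*s^2 - 46*s - 8)/(32*s^5 + 32*s^4 - 61*s^3 - 2*s^2 + 79*s + 20)

Working:
(1) add M2, M3 (parallel), giving (-s - 4)/(2*s^2 + s - 3)
(2) combine M1, (M2+M3) in series, giving (-3*s^2 - 14*s - 8)/(8*s^4 + 6*s^3 - 19*s^2 - 7*s + 12)
(3) collapse the loop ((M1*(M2+M3)) forward, M4 return): this yields T(s), and no further normalization is needed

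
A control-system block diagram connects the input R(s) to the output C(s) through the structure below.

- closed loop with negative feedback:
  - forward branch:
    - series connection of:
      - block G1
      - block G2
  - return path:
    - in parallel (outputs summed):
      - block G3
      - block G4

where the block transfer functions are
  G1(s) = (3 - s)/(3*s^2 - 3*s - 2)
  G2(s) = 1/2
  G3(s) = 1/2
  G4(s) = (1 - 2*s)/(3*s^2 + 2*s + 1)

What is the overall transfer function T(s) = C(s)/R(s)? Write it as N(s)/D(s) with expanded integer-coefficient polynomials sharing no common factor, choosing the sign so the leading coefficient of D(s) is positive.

The answer is (-6*s^3 + 14*s^2 + 10*s + 6)/(36*s^4 - 15*s^3 - 25*s^2 - 37*s + 1).

Reasoning:
Step 1: series reduction of G1, G2 gives (3 - s)/(6*s^2 - 6*s - 4)
Step 2: reduce the parallel group G3, G4 gives (3*s^2 - 2*s + 3)/(6*s^2 + 4*s + 2)
Step 3: collapse the loop ((G1*G2) forward, (G3+G4) return); the result is T(s) itself (integer coefficients, no common factor, positive leading denominator coefficient)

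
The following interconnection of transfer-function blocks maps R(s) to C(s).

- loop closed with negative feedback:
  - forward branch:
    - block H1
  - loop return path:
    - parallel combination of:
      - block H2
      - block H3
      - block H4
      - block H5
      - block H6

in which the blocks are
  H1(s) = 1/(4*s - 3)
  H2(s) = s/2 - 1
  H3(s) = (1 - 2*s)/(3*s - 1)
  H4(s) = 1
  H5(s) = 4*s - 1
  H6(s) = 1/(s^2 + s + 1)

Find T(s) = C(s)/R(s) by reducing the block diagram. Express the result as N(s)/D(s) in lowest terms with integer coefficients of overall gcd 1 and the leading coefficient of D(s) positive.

(1) add H2, H3, H4, H5, H6 (parallel): (27*s^4 + 8*s^3 + 12*s^2 - 9*s + 2)/(6*s^3 + 4*s^2 + 4*s - 2)
(2) apply the feedback formula to H1, (H2+H3+H4+H5+H6) - this is the overall T(s), already in the required normalized form

Final answer: (6*s^3 + 4*s^2 + 4*s - 2)/(51*s^4 + 6*s^3 + 16*s^2 - 29*s + 8)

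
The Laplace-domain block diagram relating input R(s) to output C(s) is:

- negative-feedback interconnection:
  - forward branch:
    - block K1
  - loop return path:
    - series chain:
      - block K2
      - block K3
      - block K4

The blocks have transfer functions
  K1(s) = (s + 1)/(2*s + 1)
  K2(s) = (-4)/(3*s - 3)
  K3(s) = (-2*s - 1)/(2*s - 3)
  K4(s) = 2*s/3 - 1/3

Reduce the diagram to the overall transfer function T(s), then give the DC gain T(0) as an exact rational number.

[1] series reduction of K2, K3, K4 -> (16*s^2 - 4)/(18*s^2 - 45*s + 27)
[2] collapse the loop (K1 forward, (K2*K3*K4) return) -> (18*s^3 - 27*s^2 - 18*s + 27)/(52*s^3 - 56*s^2 + 5*s + 23)
That last expression is T(s); at s = 0 only the constant terms survive, so T(0) = 27/23.

Final answer: 27/23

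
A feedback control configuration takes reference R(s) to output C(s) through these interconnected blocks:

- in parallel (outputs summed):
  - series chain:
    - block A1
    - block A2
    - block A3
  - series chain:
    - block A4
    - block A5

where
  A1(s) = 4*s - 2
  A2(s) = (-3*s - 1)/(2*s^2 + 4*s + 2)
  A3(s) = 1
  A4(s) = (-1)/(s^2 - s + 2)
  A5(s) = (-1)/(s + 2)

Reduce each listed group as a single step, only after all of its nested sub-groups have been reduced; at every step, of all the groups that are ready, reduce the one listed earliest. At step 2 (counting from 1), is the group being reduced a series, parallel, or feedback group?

Reducing step by step:

Step 1. series reduction of A1, A2, A3
Step 2. reduce the series chain A4, A5
Step 3. parallel reduction of (A1*A2*A3), (A4*A5)
At step 2 the group reduced is series.

Answer: series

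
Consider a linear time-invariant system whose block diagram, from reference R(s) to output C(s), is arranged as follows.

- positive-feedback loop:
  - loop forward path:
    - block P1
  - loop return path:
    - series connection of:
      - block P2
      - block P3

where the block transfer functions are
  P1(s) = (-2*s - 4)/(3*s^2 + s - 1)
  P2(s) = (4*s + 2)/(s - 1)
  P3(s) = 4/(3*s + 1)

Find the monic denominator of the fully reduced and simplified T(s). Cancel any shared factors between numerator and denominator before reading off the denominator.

(1) series reduction of P2, P3; result (16*s + 8)/(3*s^2 - 2*s - 1)
(2) reduce the feedback loop with forward P1 and return (P2*P3); result (-6*s^3 - 8*s^2 + 10*s + 4)/(9*s^4 - 3*s^3 + 24*s^2 + 81*s + 33)
No further cancellation is possible in the step-2 result, so that is T(s). Its denominator becomes monic after dividing by the leading coefficient 9.

Hence the answer: s^4 - s^3/3 + 8*s^2/3 + 9*s + 11/3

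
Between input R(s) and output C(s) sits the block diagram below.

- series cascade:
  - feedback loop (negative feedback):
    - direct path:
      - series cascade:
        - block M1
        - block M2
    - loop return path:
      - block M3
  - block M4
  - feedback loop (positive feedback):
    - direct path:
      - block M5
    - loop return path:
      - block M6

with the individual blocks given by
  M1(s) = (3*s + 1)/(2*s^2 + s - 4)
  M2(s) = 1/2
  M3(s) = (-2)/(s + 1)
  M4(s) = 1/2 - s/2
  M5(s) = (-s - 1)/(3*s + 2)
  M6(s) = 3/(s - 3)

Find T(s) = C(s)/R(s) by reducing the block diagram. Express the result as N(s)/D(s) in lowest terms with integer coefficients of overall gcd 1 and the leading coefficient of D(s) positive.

Answer: (3*s^5 - 5*s^4 - 14*s^3 + 2*s^2 + 11*s + 3)/(24*s^5 + 4*s^4 - 144*s^3 + 152*s + 60)

Working:
[1] combine M1, M2 in series; result (3*s + 1)/(4*s^2 + 2*s - 8)
[2] collapse the loop ((M1*M2) forward, M3 return); result (3*s^2 + 4*s + 1)/(4*s^3 + 6*s^2 - 12*s - 10)
[3] reduce the feedback loop with forward M5 and return M6; result (-s^2 + 2*s + 3)/(3*s^2 - 4*s - 3)
[4] combine [(M1*M2)/(1+(M1*M2)*M3)], M4, [M5/(1-M5*M6)] in series: this yields T(s), and no further normalization is needed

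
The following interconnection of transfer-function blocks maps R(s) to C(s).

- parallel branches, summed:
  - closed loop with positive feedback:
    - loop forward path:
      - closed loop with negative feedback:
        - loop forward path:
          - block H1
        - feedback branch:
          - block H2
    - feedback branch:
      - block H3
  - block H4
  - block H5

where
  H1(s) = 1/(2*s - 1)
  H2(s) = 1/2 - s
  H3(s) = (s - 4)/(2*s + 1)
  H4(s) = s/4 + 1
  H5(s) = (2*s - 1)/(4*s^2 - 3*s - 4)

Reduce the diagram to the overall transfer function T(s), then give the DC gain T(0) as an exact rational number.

(1) close the feedback loop around H1, H2 -> 2/(2*s - 1)
(2) close the feedback loop around [H1/(1+H1*H2)], H3 -> (4*s + 2)/(4*s^2 - 2*s + 7)
(3) sum the parallel branches [[H1/(1+H1*H2)]/(1-[H1/(1+H1*H2)]*H3)], H4, H5 -> (16*s^5 + 44*s^4 + 34*s^3 + 11*s^2 - 104*s - 172)/(64*s^4 - 80*s^3 + 72*s^2 - 52*s - 112)
That last expression is T(s); at s = 0 only the constant terms survive, so T(0) = -172/(-112) = 43/28.

Final answer: 43/28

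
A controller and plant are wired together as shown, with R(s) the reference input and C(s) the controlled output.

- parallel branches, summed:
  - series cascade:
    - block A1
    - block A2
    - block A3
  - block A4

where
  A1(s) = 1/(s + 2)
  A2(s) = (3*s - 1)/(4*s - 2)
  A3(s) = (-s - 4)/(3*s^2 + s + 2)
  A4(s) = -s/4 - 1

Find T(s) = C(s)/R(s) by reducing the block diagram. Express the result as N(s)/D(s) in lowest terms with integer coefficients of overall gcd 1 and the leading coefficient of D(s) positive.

Step 1 - reduce the series chain A1, A2, A3: (-3*s^2 - 11*s + 4)/(12*s^4 + 22*s^3 + 2*s^2 + 8*s - 8)
Step 2 - reduce the parallel group (A1*A2*A3), A4 - this is the overall T(s), already in the required normalized form

Hence the answer: (-6*s^5 - 35*s^4 - 45*s^3 - 14*s^2 - 34*s + 24)/(24*s^4 + 44*s^3 + 4*s^2 + 16*s - 16)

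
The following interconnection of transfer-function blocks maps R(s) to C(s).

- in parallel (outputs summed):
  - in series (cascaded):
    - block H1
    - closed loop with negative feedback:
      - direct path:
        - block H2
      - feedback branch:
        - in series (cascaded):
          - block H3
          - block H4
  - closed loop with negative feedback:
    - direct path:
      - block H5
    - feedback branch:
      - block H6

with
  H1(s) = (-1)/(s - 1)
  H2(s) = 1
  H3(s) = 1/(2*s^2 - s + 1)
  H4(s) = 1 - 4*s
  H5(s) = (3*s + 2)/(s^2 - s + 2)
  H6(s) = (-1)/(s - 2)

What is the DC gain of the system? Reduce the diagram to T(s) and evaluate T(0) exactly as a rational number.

Answer: 7/6

Working:
1. multiply H3, H4 (series), giving (1 - 4*s)/(2*s^2 - s + 1)
2. close the feedback loop around H2, (H3*H4), giving (2*s^2 - s + 1)/(2*s^2 - 5*s + 2)
3. combine H1, [H2/(1+H2*(H3*H4))] in series, giving (-2*s^2 + s - 1)/(2*s^3 - 7*s^2 + 7*s - 2)
4. apply the feedback formula to H5, H6, giving (3*s^2 - 4*s - 4)/(s^3 - 3*s^2 + s - 6)
5. sum the parallel branches (H1*[H2/(1+H2*(H3*H4))]), [H5/(1+H5*H6)], giving (4*s^5 - 22*s^4 + 35*s^3 + 10*s^2 - 27*s + 14)/(2*s^6 - 13*s^5 + 30*s^4 - 42*s^3 + 55*s^2 - 44*s + 12)
DC gain: substitute s = 0 into T(s) from step 5: T(0) = 14/12 = 7/6.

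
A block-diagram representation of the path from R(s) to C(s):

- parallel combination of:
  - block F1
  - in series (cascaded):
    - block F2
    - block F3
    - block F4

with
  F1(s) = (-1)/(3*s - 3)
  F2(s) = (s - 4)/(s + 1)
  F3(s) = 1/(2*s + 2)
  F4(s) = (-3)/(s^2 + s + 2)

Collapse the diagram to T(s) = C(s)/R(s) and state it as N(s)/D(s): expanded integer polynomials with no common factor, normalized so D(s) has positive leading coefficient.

First reduce the diagram to T(s).

(1) multiply F2, F3, F4 (series); result (12 - 3*s)/(2*s^4 + 6*s^3 + 10*s^2 + 10*s + 4)
(2) combine F1, (F2*F3*F4) in parallel, which is the overall transfer function T(s) = C(s)/R(s) in lowest terms

Answer: (-2*s^4 - 6*s^3 - 19*s^2 + 35*s - 40)/(6*s^5 + 12*s^4 + 12*s^3 - 18*s - 12)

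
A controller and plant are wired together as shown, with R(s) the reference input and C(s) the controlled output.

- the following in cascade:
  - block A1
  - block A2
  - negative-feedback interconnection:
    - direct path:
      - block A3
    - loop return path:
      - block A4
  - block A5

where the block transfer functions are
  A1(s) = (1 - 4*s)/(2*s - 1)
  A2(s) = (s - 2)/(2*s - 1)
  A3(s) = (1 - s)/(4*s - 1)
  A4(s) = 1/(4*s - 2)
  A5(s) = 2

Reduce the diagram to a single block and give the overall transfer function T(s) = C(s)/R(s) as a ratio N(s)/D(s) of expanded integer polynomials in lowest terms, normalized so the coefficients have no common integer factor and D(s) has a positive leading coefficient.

(1) apply the feedback formula to A3, A4 = (-4*s^2 + 6*s - 2)/(16*s^2 - 13*s + 3)
(2) reduce the series chain A1, A2, [A3/(1+A3*A4)], A5: this yields T(s), and no further normalization is needed

Hence the answer: (16*s^3 - 52*s^2 + 44*s - 8)/(32*s^3 - 42*s^2 + 19*s - 3)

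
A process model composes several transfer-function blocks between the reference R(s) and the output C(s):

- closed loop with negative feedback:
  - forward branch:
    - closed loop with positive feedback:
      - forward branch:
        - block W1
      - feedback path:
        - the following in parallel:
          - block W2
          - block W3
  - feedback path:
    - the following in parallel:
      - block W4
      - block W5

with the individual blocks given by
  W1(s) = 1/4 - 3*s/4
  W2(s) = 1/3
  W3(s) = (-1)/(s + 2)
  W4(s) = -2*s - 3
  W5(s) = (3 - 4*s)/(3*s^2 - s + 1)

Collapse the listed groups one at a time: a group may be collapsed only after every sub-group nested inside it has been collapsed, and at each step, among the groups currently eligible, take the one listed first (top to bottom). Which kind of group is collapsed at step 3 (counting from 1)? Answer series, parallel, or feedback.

Step 1: add W2, W3 (parallel)
Step 2: reduce the feedback loop with forward W1 and return (W2+W3)
Step 3: combine W4, W5 in parallel
Step 4: feedback reduction of [W1/(1-W1*(W2+W3))], (W4+W5)
Step 3: parallel.

Hence the answer: parallel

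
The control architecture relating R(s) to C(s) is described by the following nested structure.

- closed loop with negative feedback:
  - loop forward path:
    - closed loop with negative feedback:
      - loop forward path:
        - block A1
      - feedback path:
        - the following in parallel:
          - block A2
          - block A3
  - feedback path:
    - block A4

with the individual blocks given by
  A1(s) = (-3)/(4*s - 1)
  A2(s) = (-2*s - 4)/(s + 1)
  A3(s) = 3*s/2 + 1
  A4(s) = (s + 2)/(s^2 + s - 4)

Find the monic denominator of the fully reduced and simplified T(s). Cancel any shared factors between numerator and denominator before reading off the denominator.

1. combine A2, A3 in parallel gives (3*s^2 + s - 6)/(2*s + 2)
2. collapse the loop (A1 forward, (A2+A3) return) gives (6*s + 6)/(s^2 - 3*s - 16)
3. feedback reduction of [A1/(1+A1*(A2+A3))], A4 gives (6*s^3 + 12*s^2 - 18*s - 24)/(s^4 - 2*s^3 - 17*s^2 + 14*s + 76)
That last expression is T(s), already simplified, and its denominator is already monic.

Final answer: s^4 - 2*s^3 - 17*s^2 + 14*s + 76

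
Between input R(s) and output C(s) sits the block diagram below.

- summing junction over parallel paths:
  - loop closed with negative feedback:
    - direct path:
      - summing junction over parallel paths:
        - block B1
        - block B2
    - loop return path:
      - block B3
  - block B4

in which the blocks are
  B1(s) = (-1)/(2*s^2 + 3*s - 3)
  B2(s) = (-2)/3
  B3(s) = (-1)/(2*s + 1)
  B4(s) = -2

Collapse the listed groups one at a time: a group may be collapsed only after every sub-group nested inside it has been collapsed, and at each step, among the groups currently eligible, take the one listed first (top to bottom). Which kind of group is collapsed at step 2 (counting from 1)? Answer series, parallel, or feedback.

Step 1. parallel reduction of B1, B2
Step 2. reduce the feedback loop with forward (B1+B2) and return B3
Step 3. parallel reduction of [(B1+B2)/(1+(B1+B2)*B3)], B4
So the answer for step 2 is feedback.

Answer: feedback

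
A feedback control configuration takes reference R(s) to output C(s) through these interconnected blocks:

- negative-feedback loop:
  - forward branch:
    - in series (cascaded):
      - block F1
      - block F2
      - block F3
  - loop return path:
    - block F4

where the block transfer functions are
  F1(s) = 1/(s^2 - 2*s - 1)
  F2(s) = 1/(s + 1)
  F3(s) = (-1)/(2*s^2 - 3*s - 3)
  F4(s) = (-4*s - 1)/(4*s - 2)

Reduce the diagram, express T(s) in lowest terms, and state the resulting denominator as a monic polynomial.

Step 1 - combine F1, F2, F3 in series = (-1)/(2*s^5 - 5*s^4 - 6*s^3 + 10*s^2 + 12*s + 3)
Step 2 - apply the feedback formula to (F1*F2*F3), F4 = (2 - 4*s)/(8*s^6 - 24*s^5 - 14*s^4 + 52*s^3 + 28*s^2 - 8*s - 5)
No further cancellation is possible in the step-2 result, so that is T(s). Its denominator becomes monic after dividing by the leading coefficient 8.

Hence the answer: s^6 - 3*s^5 - 7*s^4/4 + 13*s^3/2 + 7*s^2/2 - s - 5/8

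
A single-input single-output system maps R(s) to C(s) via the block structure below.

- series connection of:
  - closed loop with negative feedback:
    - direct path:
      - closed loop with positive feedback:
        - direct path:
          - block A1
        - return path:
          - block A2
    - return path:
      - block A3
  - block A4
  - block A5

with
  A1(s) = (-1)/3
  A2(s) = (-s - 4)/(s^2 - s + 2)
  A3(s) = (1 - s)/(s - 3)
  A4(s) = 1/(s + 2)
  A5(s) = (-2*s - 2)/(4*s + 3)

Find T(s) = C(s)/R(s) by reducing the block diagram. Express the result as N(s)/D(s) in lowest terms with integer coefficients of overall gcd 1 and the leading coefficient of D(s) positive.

(1) reduce the feedback loop with forward A1 and return A2 = (-s^2 + s - 2)/(3*s^2 - 4*s + 2)
(2) close the feedback loop around [A1/(1-A1*A2)], A3 = (-s^3 + 4*s^2 - 5*s + 6)/(4*s^3 - 15*s^2 + 17*s - 8)
(3) combine [[A1/(1-A1*A2)]/(1+[A1/(1-A1*A2)]*A3)], A4, A5 in series, giving the overall T(s)

Answer: (2*s^4 - 6*s^3 + 2*s^2 - 2*s - 12)/(16*s^5 - 16*s^4 - 73*s^3 + 65*s^2 + 14*s - 48)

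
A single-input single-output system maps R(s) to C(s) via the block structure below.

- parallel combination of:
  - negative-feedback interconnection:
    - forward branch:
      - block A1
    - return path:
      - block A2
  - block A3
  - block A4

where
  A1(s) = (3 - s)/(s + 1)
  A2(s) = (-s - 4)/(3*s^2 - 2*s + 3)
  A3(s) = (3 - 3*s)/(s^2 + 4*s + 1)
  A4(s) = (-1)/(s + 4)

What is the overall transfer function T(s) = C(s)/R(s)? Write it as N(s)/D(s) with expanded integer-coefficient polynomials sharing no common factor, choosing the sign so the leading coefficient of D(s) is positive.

Step 1: feedback reduction of A1, A2, giving (-3*s^3 + 11*s^2 - 9*s + 9)/(3*s^3 + 2*s^2 + 2*s - 9)
Step 2: parallel reduction of [A1/(1+A1*A2)], A3, A4; the result is T(s) itself (integer coefficients, no common factor, positive leading denominator coefficient)

Answer: (-3*s^6 - 25*s^5 - 19*s^4 + 111*s^3 - 5*s^2 + 256*s - 63)/(3*s^6 + 26*s^5 + 69*s^4 + 53*s^3 - 30*s^2 - 145*s - 36)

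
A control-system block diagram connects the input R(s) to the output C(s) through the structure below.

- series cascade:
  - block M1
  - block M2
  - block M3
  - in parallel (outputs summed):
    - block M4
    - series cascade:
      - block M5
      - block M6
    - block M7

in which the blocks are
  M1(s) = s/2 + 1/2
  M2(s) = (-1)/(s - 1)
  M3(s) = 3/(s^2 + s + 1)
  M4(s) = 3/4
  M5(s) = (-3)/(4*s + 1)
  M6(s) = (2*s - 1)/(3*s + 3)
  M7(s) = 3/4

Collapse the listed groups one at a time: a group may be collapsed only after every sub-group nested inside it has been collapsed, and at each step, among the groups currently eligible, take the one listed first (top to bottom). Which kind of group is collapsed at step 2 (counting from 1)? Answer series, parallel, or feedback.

Step 1. reduce the series chain M5, M6
Step 2. combine M4, (M5*M6), M7 in parallel
Step 3. series reduction of M1, M2, M3, (M4+(M5*M6)+M7)
So the answer for step 2 is parallel.

Answer: parallel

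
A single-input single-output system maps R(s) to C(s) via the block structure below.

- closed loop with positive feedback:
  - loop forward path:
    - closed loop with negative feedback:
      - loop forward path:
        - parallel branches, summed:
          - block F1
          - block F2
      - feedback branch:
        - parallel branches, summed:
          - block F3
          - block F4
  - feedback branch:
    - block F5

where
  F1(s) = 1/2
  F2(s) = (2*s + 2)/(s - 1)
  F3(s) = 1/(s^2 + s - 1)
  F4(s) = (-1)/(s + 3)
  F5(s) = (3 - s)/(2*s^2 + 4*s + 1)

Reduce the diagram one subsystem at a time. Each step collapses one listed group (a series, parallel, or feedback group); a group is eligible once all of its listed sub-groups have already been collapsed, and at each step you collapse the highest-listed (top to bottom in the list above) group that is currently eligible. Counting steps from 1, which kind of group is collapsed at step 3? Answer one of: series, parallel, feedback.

Reducing step by step:

Step 1. combine F1, F2 in parallel
Step 2. sum the parallel branches F3, F4
Step 3. apply the feedback formula to (F1+F2), (F3+F4)
Step 4. apply the feedback formula to [(F1+F2)/(1+(F1+F2)*(F3+F4))], F5
At step 3 the group reduced is feedback.

Answer: feedback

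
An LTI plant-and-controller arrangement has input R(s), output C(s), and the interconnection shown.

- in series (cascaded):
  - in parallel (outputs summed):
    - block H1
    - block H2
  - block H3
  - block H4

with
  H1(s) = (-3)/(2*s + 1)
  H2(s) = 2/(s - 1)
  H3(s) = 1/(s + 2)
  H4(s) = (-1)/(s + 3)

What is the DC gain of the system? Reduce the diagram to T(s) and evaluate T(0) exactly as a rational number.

Reducing step by step:

Step 1. reduce the parallel group H1, H2 = (s + 5)/(2*s^2 - s - 1)
Step 2. combine (H1+H2), H3, H4 in series = (-s - 5)/(2*s^4 + 9*s^3 + 6*s^2 - 11*s - 6)
That last expression is T(s); at s = 0 only the constant terms survive, so T(0) = -5/(-6) = 5/6.

Answer: 5/6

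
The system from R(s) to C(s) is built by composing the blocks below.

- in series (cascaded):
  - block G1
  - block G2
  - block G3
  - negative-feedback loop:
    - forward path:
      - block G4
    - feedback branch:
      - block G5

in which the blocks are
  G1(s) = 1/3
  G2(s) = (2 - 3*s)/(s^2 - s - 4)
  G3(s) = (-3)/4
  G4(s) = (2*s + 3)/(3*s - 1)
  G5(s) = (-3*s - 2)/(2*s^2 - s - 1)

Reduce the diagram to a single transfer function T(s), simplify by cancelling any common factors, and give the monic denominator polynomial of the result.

First reduce the diagram to T(s).

Step 1. close the feedback loop around G4, G5, giving (4*s^3 + 4*s^2 - 5*s - 3)/(6*s^3 - 11*s^2 - 15*s - 5)
Step 2. series reduction of G1, G2, G3, [G4/(1+G4*G5)], giving (12*s^4 + 4*s^3 - 23*s^2 + s + 6)/(24*s^5 - 68*s^4 - 112*s^3 + 216*s^2 + 260*s + 80)
That last expression is T(s), already simplified. Scaling its denominator by 1/24 (the reciprocal of the leading coefficient) yields the monic denominator.

Answer: s^5 - 17*s^4/6 - 14*s^3/3 + 9*s^2 + 65*s/6 + 10/3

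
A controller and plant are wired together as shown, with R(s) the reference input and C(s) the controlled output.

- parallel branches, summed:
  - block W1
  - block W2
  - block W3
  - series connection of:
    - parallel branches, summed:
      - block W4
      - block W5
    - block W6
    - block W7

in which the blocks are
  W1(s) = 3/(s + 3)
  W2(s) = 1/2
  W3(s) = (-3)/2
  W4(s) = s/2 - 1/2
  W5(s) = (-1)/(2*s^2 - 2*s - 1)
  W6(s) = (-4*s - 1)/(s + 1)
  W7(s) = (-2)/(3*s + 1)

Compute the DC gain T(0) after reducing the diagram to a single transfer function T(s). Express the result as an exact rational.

Step 1. parallel reduction of W4, W5: (2*s^3 - 4*s^2 + s - 1)/(4*s^2 - 4*s - 2)
Step 2. cascade (W4+W5), W6, W7: (8*s^4 - 14*s^3 - 3*s - 1)/(6*s^4 + 2*s^3 - 9*s^2 - 6*s - 1)
Step 3. sum the parallel branches W1, W2, W3, ((W4+W5)*W6*W7): (2*s^5 + 8*s^4 - 33*s^3 + 3*s^2 - 9*s - 3)/(6*s^5 + 20*s^4 - 3*s^3 - 33*s^2 - 19*s - 3)
The step-3 result is T(s). Setting s = 0: T(0) = -3/(-3) = 1.

Answer: 1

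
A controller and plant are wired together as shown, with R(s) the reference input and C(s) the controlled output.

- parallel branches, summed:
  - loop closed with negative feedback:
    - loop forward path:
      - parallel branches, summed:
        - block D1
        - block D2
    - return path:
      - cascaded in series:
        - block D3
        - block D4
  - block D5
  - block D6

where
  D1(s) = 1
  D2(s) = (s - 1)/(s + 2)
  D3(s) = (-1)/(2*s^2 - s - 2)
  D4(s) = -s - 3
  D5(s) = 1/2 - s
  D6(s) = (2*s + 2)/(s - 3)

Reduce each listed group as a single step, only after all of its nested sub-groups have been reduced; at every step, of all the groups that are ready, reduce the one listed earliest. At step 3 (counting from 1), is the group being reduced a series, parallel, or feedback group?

The answer is feedback.

Reasoning:
Step 1: add D1, D2 (parallel)
Step 2: series reduction of D3, D4
Step 3: collapse the loop ((D1+D2) forward, (D3*D4) return)
Step 4: combine [(D1+D2)/(1+(D1+D2)*(D3*D4))], D5, D6 in parallel
So the answer for step 3 is feedback.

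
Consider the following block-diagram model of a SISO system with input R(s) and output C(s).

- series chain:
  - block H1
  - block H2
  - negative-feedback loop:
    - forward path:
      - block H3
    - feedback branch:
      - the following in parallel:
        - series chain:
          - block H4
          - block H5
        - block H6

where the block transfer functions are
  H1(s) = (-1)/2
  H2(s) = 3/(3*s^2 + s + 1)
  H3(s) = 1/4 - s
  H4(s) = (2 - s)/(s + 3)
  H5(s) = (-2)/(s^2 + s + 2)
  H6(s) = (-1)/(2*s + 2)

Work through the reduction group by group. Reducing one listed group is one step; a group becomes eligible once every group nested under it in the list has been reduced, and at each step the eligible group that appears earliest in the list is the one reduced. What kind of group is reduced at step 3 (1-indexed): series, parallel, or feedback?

The answer is feedback.

Reasoning:
Step 1: multiply H4, H5 (series)
Step 2: combine (H4*H5), H6 in parallel
Step 3: close the feedback loop around H3, ((H4*H5)+H6)
Step 4: series reduction of H1, H2, [H3/(1+H3*((H4*H5)+H6))]
The group at step 3 is a feedback group.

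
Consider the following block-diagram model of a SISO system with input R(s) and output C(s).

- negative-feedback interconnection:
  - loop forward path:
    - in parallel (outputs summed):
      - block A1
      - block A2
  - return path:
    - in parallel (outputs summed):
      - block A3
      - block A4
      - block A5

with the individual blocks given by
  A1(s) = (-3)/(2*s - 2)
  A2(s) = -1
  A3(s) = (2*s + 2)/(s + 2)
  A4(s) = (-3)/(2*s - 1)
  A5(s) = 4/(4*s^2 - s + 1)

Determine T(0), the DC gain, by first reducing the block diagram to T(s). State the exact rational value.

Reducing step by step:

Step 1. parallel reduction of A1, A2 = (-2*s - 1)/(2*s - 2)
Step 2. reduce the parallel group A3, A4, A5 = (16*s^4 - 8*s^3 - 19*s^2 + 19*s - 16)/(8*s^4 + 10*s^3 - 9*s^2 + 5*s - 2)
Step 3. apply the feedback formula to (A1+A2), (A3+A4+A5) = (16*s^5 + 28*s^4 - 8*s^3 + s^2 + s - 2)/(16*s^5 - 4*s^4 - 8*s^3 - 9*s^2 + s - 20)
That last expression is T(s); at s = 0 only the constant terms survive, so T(0) = -2/(-20) = 1/10.

Answer: 1/10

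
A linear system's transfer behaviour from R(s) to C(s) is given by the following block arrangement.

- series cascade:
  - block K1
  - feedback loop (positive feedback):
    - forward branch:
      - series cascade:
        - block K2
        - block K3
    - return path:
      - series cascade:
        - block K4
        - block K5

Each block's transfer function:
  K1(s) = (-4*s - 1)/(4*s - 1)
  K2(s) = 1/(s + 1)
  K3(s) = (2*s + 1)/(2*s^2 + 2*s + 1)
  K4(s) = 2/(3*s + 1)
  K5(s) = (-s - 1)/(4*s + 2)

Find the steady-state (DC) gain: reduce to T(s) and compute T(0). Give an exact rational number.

Step 1 - multiply K2, K3 (series), giving (2*s + 1)/(2*s^3 + 4*s^2 + 3*s + 1)
Step 2 - combine K4, K5 in series, giving (-s - 1)/(6*s^2 + 5*s + 1)
Step 3 - close the feedback loop around (K2*K3), (K4*K5), giving (6*s^2 + 5*s + 1)/(6*s^4 + 14*s^3 + 13*s^2 + 7*s + 2)
Step 4 - multiply K1, [(K2*K3)/(1-(K2*K3)*(K4*K5))] (series), giving (-24*s^3 - 26*s^2 - 9*s - 1)/(24*s^5 + 50*s^4 + 38*s^3 + 15*s^2 + s - 2)
Step 4 gives the overall T(s). Then T(0) = -1/(-2) = 1/2.

Therefore the answer is 1/2.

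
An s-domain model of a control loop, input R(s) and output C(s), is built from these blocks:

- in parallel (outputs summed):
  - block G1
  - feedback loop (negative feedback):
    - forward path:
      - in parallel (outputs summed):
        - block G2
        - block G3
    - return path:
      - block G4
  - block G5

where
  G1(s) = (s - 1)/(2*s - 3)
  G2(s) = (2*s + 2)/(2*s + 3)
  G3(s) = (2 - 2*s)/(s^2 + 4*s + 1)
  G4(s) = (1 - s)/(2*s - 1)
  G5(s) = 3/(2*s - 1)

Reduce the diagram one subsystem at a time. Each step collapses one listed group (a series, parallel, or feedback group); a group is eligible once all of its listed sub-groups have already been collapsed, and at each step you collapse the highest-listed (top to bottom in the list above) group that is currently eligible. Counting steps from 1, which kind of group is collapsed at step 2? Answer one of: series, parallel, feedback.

Step 1. combine G2, G3 in parallel
Step 2. close the feedback loop around (G2+G3), G4
Step 3. add G1, [(G2+G3)/(1+(G2+G3)*G4)], G5 (parallel)
The group at step 2 is a feedback group.

Final answer: feedback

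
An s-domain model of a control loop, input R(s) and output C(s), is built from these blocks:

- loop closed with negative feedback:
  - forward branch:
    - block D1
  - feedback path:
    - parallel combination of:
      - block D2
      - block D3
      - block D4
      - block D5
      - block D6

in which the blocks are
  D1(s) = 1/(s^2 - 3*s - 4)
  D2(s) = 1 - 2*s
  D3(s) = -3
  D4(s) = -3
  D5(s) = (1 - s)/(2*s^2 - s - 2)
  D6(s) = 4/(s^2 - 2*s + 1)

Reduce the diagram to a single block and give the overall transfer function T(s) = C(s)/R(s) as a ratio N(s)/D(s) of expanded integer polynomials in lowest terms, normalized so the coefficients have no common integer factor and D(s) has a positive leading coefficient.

Reducing step by step:

Step 1 - reduce the parallel group D2, D3, D4, D5, D6, giving (-4*s^5 + 20*s^3 - 5*s^2 - 18*s + 3)/(2*s^4 - 5*s^3 + 2*s^2 + 3*s - 2)
Step 2 - feedback reduction of D1, (D2+D3+D4+D5+D6), giving the overall T(s)

Answer: (2*s^4 - 5*s^3 + 2*s^2 + 3*s - 2)/(2*s^6 - 15*s^5 + 9*s^4 + 37*s^3 - 24*s^2 - 24*s + 11)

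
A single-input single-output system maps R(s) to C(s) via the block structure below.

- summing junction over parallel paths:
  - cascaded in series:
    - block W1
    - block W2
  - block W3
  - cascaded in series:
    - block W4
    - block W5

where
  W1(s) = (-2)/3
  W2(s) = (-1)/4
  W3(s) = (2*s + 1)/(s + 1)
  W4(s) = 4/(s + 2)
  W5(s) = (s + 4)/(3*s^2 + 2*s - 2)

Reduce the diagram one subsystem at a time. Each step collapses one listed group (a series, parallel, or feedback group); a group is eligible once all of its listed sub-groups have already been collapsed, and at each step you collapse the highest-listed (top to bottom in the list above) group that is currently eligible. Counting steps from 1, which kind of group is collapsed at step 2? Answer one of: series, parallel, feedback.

The answer is series.

Reasoning:
1. reduce the series chain W1, W2
2. multiply W4, W5 (series)
3. reduce the parallel group (W1*W2), W3, (W4*W5)
So the answer for step 2 is series.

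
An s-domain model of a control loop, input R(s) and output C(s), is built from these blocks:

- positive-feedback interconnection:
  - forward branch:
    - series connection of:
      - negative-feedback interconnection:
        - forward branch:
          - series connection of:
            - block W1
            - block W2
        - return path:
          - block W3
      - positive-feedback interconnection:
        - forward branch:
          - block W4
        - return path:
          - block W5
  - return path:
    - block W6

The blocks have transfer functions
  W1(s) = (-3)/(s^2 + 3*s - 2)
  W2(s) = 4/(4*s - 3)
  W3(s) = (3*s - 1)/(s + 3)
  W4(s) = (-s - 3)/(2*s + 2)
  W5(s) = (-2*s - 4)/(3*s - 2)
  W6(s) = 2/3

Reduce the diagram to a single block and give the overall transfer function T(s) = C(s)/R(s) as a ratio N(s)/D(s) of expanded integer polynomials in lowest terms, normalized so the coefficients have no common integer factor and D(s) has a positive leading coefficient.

Step 1: cascade W1, W2; result (-12)/(4*s^3 + 9*s^2 - 17*s + 6)
Step 2: feedback reduction of (W1*W2), W3; result (-12*s - 36)/(4*s^4 + 21*s^3 + 10*s^2 - 81*s + 30)
Step 3: feedback reduction of W4, W5; result (-3*s^2 - 7*s + 6)/(4*s^2 - 8*s - 16)
Step 4: multiply [(W1*W2)/(1+(W1*W2)*W3)], [W4/(1-W4*W5)] (series); result (9*s^3 + 48*s^2 + 45*s - 54)/(4*s^6 + 13*s^5 - 48*s^4 - 185*s^3 + 152*s^2 + 264*s - 120)
Step 5: apply the feedback formula to ([(W1*W2)/(1+(W1*W2)*W3)]*[W4/(1-W4*W5)]), W6 - this is the overall T(s), already in the required normalized form

Hence the answer: (9*s^3 + 48*s^2 + 45*s - 54)/(4*s^6 + 13*s^5 - 48*s^4 - 191*s^3 + 120*s^2 + 234*s - 84)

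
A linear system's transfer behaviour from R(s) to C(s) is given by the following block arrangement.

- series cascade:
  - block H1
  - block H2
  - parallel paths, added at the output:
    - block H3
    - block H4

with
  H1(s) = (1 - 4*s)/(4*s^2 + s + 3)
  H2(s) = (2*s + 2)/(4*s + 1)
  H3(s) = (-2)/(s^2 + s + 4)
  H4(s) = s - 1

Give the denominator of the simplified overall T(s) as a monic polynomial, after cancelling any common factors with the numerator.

[1] add H3, H4 (parallel) = (s^3 + 3*s - 6)/(s^2 + s + 4)
[2] reduce the series chain H1, H2, (H3+H4) = (-8*s^5 - 6*s^4 - 22*s^3 + 30*s^2 + 42*s - 12)/(16*s^5 + 24*s^4 + 85*s^3 + 48*s^2 + 55*s + 12)
No further cancellation is possible in the step-2 result, so that is T(s). Its denominator becomes monic after dividing by the leading coefficient 16.

Therefore the answer is s^5 + 3*s^4/2 + 85*s^3/16 + 3*s^2 + 55*s/16 + 3/4.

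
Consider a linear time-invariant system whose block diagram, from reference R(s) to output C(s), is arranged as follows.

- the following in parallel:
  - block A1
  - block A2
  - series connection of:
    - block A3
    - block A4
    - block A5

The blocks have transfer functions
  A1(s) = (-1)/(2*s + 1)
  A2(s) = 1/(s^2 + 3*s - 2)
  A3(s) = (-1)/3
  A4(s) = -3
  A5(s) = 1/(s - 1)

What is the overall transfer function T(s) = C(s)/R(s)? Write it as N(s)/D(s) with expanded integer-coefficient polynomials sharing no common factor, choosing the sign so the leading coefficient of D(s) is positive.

(1) multiply A3, A4, A5 (series); result 1/(s - 1)
(2) combine A1, A2, (A3*A4*A5) in parallel: this yields T(s), and no further normalization is needed

Therefore the answer is (s^3 + 7*s^2 + 3*s - 5)/(2*s^4 + 5*s^3 - 8*s^2 - s + 2).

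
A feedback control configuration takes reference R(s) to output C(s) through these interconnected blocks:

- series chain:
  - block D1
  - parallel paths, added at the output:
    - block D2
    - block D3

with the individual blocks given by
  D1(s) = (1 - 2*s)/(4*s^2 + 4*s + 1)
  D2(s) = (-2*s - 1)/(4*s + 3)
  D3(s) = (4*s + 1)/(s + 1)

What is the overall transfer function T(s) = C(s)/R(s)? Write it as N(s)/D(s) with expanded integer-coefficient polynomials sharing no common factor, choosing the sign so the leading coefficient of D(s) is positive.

Step 1: sum the parallel branches D2, D3 = (14*s^2 + 13*s + 2)/(4*s^2 + 7*s + 3)
Step 2: combine D1, (D2+D3) in series; the result is T(s) itself (integer coefficients, no common factor, positive leading denominator coefficient)

Therefore the answer is (-28*s^3 - 12*s^2 + 9*s + 2)/(16*s^4 + 44*s^3 + 44*s^2 + 19*s + 3).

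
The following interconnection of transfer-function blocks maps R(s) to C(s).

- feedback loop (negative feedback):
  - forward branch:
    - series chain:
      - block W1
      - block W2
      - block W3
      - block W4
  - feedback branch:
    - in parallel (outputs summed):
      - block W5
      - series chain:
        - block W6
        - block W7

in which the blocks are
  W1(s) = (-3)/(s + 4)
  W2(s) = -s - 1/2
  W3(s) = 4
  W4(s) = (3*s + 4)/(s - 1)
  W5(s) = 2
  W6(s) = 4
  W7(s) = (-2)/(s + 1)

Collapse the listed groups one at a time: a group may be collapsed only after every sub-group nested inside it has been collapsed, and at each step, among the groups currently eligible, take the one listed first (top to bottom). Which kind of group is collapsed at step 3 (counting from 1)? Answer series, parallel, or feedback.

(1) reduce the series chain W1, W2, W3, W4
(2) series reduction of W6, W7
(3) sum the parallel branches W5, (W6*W7)
(4) feedback reduction of (W1*W2*W3*W4), (W5+(W6*W7))
So the answer for step 3 is parallel.

Therefore the answer is parallel.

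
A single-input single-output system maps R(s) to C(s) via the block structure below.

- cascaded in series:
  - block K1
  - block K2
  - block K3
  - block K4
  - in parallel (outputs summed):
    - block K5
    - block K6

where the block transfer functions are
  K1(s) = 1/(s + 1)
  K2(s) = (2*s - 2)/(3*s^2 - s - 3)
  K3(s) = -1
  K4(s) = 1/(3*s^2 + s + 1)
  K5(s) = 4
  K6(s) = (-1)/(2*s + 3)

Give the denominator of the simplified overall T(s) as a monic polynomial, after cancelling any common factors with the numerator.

1. sum the parallel branches K5, K6 gives (8*s + 11)/(2*s + 3)
2. reduce the series chain K1, K2, K3, K4, (K5+K6) gives (-16*s^2 - 6*s + 22)/(18*s^6 + 45*s^5 + 13*s^4 - 43*s^3 - 47*s^2 - 27*s - 9)
That last expression is T(s), already simplified. Scaling its denominator by 1/18 (the reciprocal of the leading coefficient) yields the monic denominator.

Final answer: s^6 + 5*s^5/2 + 13*s^4/18 - 43*s^3/18 - 47*s^2/18 - 3*s/2 - 1/2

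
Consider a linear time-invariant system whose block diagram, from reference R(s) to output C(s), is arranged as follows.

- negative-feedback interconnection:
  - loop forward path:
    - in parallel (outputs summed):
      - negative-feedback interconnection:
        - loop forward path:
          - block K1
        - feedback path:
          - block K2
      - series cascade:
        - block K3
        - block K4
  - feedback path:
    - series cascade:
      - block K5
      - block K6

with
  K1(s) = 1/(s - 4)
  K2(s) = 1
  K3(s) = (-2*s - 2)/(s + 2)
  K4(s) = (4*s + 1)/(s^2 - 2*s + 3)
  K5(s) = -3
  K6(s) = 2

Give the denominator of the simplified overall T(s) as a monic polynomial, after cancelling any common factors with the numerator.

First reduce the diagram to T(s).

1. collapse the loop (K1 forward, K2 return), giving 1/(s - 3)
2. cascade K3, K4, giving (-8*s^2 - 10*s - 2)/(s^3 - s + 6)
3. sum the parallel branches [K1/(1+K1*K2)], (K3*K4), giving (-7*s^3 + 14*s^2 + 27*s + 12)/(s^4 - 3*s^3 - s^2 + 9*s - 18)
4. cascade K5, K6, giving -6
5. collapse the loop (([K1/(1+K1*K2)]+(K3*K4)) forward, (K5*K6) return), giving (-7*s^3 + 14*s^2 + 27*s + 12)/(s^4 + 39*s^3 - 85*s^2 - 153*s - 90)
No further cancellation is possible in the step-5 result, so that is T(s). Its denominator is already monic.

Answer: s^4 + 39*s^3 - 85*s^2 - 153*s - 90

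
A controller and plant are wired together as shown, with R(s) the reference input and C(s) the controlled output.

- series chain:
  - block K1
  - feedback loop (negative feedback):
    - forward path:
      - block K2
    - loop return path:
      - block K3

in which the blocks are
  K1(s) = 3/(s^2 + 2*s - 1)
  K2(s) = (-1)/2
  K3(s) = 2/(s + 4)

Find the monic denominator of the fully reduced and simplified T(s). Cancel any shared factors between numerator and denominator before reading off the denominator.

The answer is s^3 + 5*s^2 + 5*s - 3.

Reasoning:
[1] feedback reduction of K2, K3; result (-s - 4)/(2*s + 6)
[2] multiply K1, [K2/(1+K2*K3)] (series); result (-3*s - 12)/(2*s^3 + 10*s^2 + 10*s - 6)
The result of step 2 is T(s) in lowest terms. Its denominator has leading coefficient 2; dividing the denominator through by 2 makes it monic.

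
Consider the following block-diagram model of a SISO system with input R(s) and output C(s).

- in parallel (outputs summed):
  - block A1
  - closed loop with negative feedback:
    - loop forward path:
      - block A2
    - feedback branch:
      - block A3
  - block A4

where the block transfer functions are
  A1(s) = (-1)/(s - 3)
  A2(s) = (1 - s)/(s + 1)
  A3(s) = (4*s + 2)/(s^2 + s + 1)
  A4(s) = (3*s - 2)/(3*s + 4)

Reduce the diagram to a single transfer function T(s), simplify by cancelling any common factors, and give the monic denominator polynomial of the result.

1. apply the feedback formula to A2, A3; result (1 - s^3)/(s^3 - 2*s^2 + 4*s + 3)
2. reduce the parallel group A1, [A2/(1+A2*A3)], A4; result (-15*s^4 + 54*s^3 - 48*s^2 - 39*s - 6)/(3*s^5 - 11*s^4 + 10*s^3 + 13*s^2 - 63*s - 36)
No further cancellation is possible in the step-2 result, so that is T(s). Its denominator becomes monic after dividing by the leading coefficient 3.

Hence the answer: s^5 - 11*s^4/3 + 10*s^3/3 + 13*s^2/3 - 21*s - 12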